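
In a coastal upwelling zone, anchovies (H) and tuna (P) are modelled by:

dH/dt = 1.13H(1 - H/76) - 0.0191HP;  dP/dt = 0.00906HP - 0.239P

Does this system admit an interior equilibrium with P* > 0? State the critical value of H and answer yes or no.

Threshold H = 26.4; K > 26.4, so yes, the predator persists.

The predator equation gives dP/dt > 0 only when H > 0.239/0.00906 = 26.4.
Without the predator, H → K = 76. Since 76 > 26.4, the predator can invade and persist.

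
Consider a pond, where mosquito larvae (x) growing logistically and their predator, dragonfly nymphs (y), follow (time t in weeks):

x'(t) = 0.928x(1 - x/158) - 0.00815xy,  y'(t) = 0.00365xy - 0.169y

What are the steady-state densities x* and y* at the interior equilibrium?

From dy/dt = 0 with y > 0: 0.00365x* = 0.169, so x* = 46.3.
Substitute into dx/dt = 0: 0.928(1 - 46.3/158) = 0.00815y*.
The bracket is 0.707, giving y* = 0.656/0.00815 = 80.5.

x* ≈ 46.3, y* ≈ 80.5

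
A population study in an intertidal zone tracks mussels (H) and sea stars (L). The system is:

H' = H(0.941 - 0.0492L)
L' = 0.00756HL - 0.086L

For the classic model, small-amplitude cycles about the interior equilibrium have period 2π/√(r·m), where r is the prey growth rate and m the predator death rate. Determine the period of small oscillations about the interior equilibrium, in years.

T ≈ 22.1 years

Here r = 0.941 and m = 0.086, so r·m = 0.0809.
ω = √0.0809 = 0.284 per year, hence T = 2π/ω ≈ 22.1 years.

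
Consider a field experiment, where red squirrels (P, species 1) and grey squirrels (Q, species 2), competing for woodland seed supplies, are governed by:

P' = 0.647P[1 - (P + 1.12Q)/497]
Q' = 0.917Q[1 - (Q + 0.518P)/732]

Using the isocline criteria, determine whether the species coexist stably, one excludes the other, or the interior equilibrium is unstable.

Compare the nullcline intercepts: K1/α12 = 497/1.12 = 444 < K2 = 732; K2/α21 = 732/0.518 = 1410 > K1 = 497.
Since the inequalities point opposite ways, species 2 can invade but species 1 cannot.

species 2 excludes species 1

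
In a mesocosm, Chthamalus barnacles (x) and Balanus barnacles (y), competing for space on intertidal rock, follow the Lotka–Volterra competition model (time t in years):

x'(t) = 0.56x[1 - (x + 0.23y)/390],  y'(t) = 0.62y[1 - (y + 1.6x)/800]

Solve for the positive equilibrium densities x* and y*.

x* ≈ 326, y* ≈ 278

Setting both brackets to zero gives the nullclines x + 0.23y = 390 and 1.6x + y = 800.
Substituting y = 800 - 1.6x into the first: x(1 - 0.23·1.6) = 390 - 0.23·800.
So x* = 206/0.632 = 326, and then y* = 800 - 1.6·326 = 278.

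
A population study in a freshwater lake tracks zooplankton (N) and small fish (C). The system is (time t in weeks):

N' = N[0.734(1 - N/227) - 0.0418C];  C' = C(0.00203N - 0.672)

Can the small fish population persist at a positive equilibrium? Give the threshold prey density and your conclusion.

The predator equation gives dC/dt > 0 only when N > 0.672/0.00203 = 331.
Without the predator, N → K = 227. Since 227 < 331, the predator cannot invade.

Threshold N = 331; K < 331, so no, the predator goes extinct.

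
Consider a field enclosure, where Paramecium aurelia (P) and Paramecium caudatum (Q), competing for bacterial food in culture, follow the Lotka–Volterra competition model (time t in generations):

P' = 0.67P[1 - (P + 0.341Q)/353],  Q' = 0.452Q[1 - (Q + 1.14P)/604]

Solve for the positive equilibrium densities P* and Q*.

P* ≈ 241, Q* ≈ 330

Setting both brackets to zero gives the nullclines P + 0.341Q = 353 and 1.14P + Q = 604.
Substituting Q = 604 - 1.14P into the first: P(1 - 0.341·1.14) = 353 - 0.341·604.
So P* = 147/0.611 = 241, and then Q* = 604 - 1.14·241 = 330.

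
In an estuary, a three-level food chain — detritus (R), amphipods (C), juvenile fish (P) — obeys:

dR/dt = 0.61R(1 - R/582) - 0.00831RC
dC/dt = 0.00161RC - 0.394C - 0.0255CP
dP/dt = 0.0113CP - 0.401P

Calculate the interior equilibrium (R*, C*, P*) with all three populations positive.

From dP/dt = 0: 0.0113C* = 0.401, so C* = 35.5.
From dR/dt = 0: 0.61(1 - R*/582) = 0.00831·35.5, giving R* = 582·(1 - 0.483) = 301.
From dC/dt = 0: 0.00161·301 - 0.394 = 0.0255P*, so P* = 0.09/0.0255 = 3.53.

R* ≈ 301, C* ≈ 35.5, P* ≈ 3.53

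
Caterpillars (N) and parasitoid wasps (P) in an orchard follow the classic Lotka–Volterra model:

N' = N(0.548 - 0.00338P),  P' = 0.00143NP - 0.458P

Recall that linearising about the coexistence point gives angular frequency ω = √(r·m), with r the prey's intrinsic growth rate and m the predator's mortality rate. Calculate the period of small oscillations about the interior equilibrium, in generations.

Here r = 0.548 and m = 0.458, so r·m = 0.251.
ω = √0.251 = 0.501 per generation, hence T = 2π/ω ≈ 12.5 generations.

T ≈ 12.5 generations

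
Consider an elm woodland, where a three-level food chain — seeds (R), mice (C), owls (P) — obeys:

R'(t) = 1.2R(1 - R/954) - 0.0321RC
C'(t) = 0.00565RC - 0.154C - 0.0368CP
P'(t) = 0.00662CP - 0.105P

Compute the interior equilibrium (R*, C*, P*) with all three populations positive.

From dP/dt = 0: 0.00662C* = 0.105, so C* = 15.9.
From dR/dt = 0: 1.2(1 - R*/954) = 0.0321·15.9, giving R* = 954·(1 - 0.424) = 549.
From dC/dt = 0: 0.00565·549 - 0.154 = 0.0368P*, so P* = 2.95/0.0368 = 80.1.

R* ≈ 549, C* ≈ 15.9, P* ≈ 80.1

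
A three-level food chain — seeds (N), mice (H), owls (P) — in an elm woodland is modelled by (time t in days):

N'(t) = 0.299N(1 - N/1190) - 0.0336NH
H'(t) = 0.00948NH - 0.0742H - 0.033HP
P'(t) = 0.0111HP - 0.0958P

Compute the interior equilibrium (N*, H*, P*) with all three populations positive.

From dP/dt = 0: 0.0111H* = 0.0958, so H* = 8.63.
From dN/dt = 0: 0.299(1 - N*/1190) = 0.0336·8.63, giving N* = 1190·(1 - 0.97) = 35.9.
From dH/dt = 0: 0.00948·35.9 - 0.0742 = 0.033P*, so P* = 0.266/0.033 = 8.05.

N* ≈ 35.9, H* ≈ 8.63, P* ≈ 8.05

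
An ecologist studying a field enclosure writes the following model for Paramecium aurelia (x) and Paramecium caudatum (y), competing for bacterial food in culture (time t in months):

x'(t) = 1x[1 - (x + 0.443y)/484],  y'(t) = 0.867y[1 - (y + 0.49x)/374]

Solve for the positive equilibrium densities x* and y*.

x* ≈ 407, y* ≈ 175

Setting both brackets to zero gives the nullclines x + 0.443y = 484 and 0.49x + y = 374.
Substituting y = 374 - 0.49x into the first: x(1 - 0.443·0.49) = 484 - 0.443·374.
So x* = 318/0.783 = 407, and then y* = 374 - 0.49·407 = 175.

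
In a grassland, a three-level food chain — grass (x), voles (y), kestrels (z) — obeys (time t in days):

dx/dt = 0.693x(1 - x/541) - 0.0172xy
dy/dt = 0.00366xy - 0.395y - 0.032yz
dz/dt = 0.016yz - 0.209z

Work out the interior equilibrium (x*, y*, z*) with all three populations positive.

From dz/dt = 0: 0.016y* = 0.209, so y* = 13.1.
From dx/dt = 0: 0.693(1 - x*/541) = 0.0172·13.1, giving x* = 541·(1 - 0.324) = 366.
From dy/dt = 0: 0.00366·366 - 0.395 = 0.032z*, so z* = 0.943/0.032 = 29.5.

x* ≈ 366, y* ≈ 13.1, z* ≈ 29.5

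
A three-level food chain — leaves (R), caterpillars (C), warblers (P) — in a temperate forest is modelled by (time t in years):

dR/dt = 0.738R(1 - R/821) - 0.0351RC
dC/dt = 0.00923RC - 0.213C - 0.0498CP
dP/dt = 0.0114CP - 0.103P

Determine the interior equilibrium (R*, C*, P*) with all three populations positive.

R* ≈ 468, C* ≈ 9.04, P* ≈ 82.5

From dP/dt = 0: 0.0114C* = 0.103, so C* = 9.04.
From dR/dt = 0: 0.738(1 - R*/821) = 0.0351·9.04, giving R* = 821·(1 - 0.43) = 468.
From dC/dt = 0: 0.00923·468 - 0.213 = 0.0498P*, so P* = 4.11/0.0498 = 82.5.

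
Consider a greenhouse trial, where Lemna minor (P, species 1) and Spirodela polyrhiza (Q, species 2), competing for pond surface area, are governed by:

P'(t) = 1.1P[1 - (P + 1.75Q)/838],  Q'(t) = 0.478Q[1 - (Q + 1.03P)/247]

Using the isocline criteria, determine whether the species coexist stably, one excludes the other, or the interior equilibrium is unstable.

species 1 excludes species 2

Compare the nullcline intercepts: K1/α12 = 838/1.75 = 479 > K2 = 247; K2/α21 = 247/1.03 = 240 < K1 = 838.
Since the inequalities point opposite ways, species 1 can invade but species 2 cannot.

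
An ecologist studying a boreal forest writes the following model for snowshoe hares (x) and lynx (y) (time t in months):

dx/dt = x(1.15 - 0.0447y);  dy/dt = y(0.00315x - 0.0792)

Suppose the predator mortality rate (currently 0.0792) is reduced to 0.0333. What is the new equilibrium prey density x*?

At the interior fixed point, setting dy/dt = 0 with y > 0 fixes x* = (predator death rate)/(xy coefficient) — independent of the other coefficients.
With the change, x* = 0.0333/0.00315 = 10.6; it falls from 25.1.

x* ≈ 10.6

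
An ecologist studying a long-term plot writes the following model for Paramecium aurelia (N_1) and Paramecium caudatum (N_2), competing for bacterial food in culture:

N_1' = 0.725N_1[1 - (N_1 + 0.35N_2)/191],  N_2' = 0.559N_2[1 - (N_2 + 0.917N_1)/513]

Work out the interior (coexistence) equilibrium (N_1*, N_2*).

Setting both brackets to zero gives the nullclines N_1 + 0.35N_2 = 191 and 0.917N_1 + N_2 = 513.
Substituting N_2 = 513 - 0.917N_1 into the first: N_1(1 - 0.35·0.917) = 191 - 0.35·513.
So N_1* = 11.5/0.679 = 16.9, and then N_2* = 513 - 0.917·16.9 = 498.

N_1* ≈ 16.9, N_2* ≈ 498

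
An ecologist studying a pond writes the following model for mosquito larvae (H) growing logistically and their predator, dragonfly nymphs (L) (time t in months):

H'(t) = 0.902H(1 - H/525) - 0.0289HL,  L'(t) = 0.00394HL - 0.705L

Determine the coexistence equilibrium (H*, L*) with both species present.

H* ≈ 179, L* ≈ 20.6

From dL/dt = 0 with L > 0: 0.00394H* = 0.705, so H* = 179.
Substitute into dH/dt = 0: 0.902(1 - 179/525) = 0.0289L*.
The bracket is 0.659, giving L* = 0.595/0.0289 = 20.6.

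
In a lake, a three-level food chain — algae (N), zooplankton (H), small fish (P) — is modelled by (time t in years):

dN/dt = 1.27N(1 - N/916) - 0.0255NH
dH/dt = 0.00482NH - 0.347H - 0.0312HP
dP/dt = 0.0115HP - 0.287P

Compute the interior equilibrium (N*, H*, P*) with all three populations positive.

From dP/dt = 0: 0.0115H* = 0.287, so H* = 25.
From dN/dt = 0: 1.27(1 - N*/916) = 0.0255·25, giving N* = 916·(1 - 0.501) = 457.
From dH/dt = 0: 0.00482·457 - 0.347 = 0.0312P*, so P* = 1.86/0.0312 = 59.5.

N* ≈ 457, H* ≈ 25, P* ≈ 59.5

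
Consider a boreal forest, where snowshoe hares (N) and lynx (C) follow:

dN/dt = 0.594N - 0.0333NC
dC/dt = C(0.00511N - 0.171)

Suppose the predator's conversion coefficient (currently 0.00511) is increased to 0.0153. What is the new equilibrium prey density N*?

N* ≈ 11.2

At the interior fixed point, setting dC/dt = 0 with C > 0 fixes N* = (predator death rate)/(NC coefficient) — independent of the other coefficients.
With the change, N* = 0.171/0.0153 = 11.2; it falls from 33.5.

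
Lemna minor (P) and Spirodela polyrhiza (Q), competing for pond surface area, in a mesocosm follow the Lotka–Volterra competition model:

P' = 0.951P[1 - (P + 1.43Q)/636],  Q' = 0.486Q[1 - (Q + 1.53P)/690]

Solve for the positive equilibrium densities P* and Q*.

Setting both brackets to zero gives the nullclines P + 1.43Q = 636 and 1.53P + Q = 690.
Substituting Q = 690 - 1.53P into the first: P(1 - 1.43·1.53) = 636 - 1.43·690.
So P* = -351/-1.19 = 295, and then Q* = 690 - 1.53·295 = 238.

P* ≈ 295, Q* ≈ 238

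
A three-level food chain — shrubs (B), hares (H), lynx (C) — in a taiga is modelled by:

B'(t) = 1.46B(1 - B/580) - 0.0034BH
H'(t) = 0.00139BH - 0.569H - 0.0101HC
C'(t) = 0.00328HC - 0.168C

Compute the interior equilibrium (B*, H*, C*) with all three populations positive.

B* ≈ 511, H* ≈ 51.2, C* ≈ 14

From dC/dt = 0: 0.00328H* = 0.168, so H* = 51.2.
From dB/dt = 0: 1.46(1 - B*/580) = 0.0034·51.2, giving B* = 580·(1 - 0.119) = 511.
From dH/dt = 0: 0.00139·511 - 0.569 = 0.0101C*, so C* = 0.141/0.0101 = 14.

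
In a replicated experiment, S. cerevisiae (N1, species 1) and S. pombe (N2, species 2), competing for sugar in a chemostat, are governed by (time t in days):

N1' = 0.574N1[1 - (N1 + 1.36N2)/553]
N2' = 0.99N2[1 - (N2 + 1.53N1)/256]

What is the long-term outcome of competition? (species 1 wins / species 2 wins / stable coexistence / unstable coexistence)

Compare the nullcline intercepts: K1/α12 = 553/1.36 = 407 > K2 = 256; K2/α21 = 256/1.53 = 167 < K1 = 553.
Since the inequalities point opposite ways, species 1 can invade but species 2 cannot.

species 1 excludes species 2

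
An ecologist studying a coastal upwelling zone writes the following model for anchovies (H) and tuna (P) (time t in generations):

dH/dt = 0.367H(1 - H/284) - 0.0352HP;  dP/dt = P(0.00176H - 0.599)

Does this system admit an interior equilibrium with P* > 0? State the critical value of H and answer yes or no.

The predator equation gives dP/dt > 0 only when H > 0.599/0.00176 = 340.
Without the predator, H → K = 284. Since 284 < 340, the predator cannot invade.

Threshold H = 340; K < 340, so no, the predator goes extinct.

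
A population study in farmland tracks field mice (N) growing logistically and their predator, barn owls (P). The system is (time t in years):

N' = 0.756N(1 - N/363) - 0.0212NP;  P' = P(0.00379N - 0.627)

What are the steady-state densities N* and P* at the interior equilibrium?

From dP/dt = 0 with P > 0: 0.00379N* = 0.627, so N* = 165.
Substitute into dN/dt = 0: 0.756(1 - 165/363) = 0.0212P*.
The bracket is 0.544, giving P* = 0.411/0.0212 = 19.4.

N* ≈ 165, P* ≈ 19.4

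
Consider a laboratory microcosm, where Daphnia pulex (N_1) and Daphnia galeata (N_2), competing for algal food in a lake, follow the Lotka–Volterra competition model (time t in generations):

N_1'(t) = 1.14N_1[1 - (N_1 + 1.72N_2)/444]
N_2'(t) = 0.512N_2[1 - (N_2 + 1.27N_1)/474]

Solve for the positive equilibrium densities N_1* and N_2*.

N_1* ≈ 313, N_2* ≈ 75.9

Setting both brackets to zero gives the nullclines N_1 + 1.72N_2 = 444 and 1.27N_1 + N_2 = 474.
Substituting N_2 = 474 - 1.27N_1 into the first: N_1(1 - 1.72·1.27) = 444 - 1.72·474.
So N_1* = -371/-1.18 = 313, and then N_2* = 474 - 1.27·313 = 75.9.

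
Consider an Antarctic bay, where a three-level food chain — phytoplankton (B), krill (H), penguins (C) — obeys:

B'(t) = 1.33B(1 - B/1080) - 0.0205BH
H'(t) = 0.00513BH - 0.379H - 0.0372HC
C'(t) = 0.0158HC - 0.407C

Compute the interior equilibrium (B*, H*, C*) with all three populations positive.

B* ≈ 651, H* ≈ 25.8, C* ≈ 79.6

From dC/dt = 0: 0.0158H* = 0.407, so H* = 25.8.
From dB/dt = 0: 1.33(1 - B*/1080) = 0.0205·25.8, giving B* = 1080·(1 - 0.397) = 651.
From dH/dt = 0: 0.00513·651 - 0.379 = 0.0372C*, so C* = 2.96/0.0372 = 79.6.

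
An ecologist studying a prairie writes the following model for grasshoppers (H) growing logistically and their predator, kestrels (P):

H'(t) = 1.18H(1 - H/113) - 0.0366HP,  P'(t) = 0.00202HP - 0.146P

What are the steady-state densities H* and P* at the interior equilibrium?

From dP/dt = 0 with P > 0: 0.00202H* = 0.146, so H* = 72.3.
Substitute into dH/dt = 0: 1.18(1 - 72.3/113) = 0.0366P*.
The bracket is 0.36, giving P* = 0.425/0.0366 = 11.6.

H* ≈ 72.3, P* ≈ 11.6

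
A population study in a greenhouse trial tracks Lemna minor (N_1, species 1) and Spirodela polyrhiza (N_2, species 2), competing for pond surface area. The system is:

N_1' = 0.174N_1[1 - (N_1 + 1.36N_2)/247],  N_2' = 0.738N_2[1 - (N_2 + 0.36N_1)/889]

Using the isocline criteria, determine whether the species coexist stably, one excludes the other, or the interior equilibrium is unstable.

Compare the nullcline intercepts: K1/α12 = 247/1.36 = 182 < K2 = 889; K2/α21 = 889/0.36 = 2470 > K1 = 247.
Since the inequalities point opposite ways, species 2 can invade but species 1 cannot.

species 2 excludes species 1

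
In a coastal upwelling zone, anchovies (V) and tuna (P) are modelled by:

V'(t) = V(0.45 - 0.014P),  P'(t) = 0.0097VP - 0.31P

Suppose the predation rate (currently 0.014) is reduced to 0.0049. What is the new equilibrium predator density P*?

At the interior fixed point, setting dV/dt = 0 with V > 0 fixes P* = (prey growth rate)/(VP coefficient) — independent of the other coefficients.
With the change, P* = 0.45/0.0049 = 91.8; it rises from 32.1.

P* ≈ 91.8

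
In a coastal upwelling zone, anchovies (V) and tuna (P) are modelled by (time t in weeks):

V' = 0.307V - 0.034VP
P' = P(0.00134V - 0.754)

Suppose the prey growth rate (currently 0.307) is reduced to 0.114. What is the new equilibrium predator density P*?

At the interior fixed point, setting dV/dt = 0 with V > 0 fixes P* = (prey growth rate)/(VP coefficient) — independent of the other coefficients.
With the change, P* = 0.114/0.034 = 3.35; it falls from 9.03.

P* ≈ 3.35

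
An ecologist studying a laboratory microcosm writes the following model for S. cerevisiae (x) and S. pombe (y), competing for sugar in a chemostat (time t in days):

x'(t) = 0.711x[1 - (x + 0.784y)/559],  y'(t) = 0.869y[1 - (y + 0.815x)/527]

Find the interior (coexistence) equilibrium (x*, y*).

Setting both brackets to zero gives the nullclines x + 0.784y = 559 and 0.815x + y = 527.
Substituting y = 527 - 0.815x into the first: x(1 - 0.784·0.815) = 559 - 0.784·527.
So x* = 146/0.361 = 404, and then y* = 527 - 0.815·404 = 198.

x* ≈ 404, y* ≈ 198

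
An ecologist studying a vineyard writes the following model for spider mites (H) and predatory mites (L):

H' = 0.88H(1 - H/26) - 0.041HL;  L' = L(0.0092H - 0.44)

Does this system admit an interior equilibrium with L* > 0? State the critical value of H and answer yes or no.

The predator equation gives dL/dt > 0 only when H > 0.44/0.0092 = 47.8.
Without the predator, H → K = 26. Since 26 < 47.8, the predator cannot invade.

Threshold H = 47.8; K < 47.8, so no, the predator goes extinct.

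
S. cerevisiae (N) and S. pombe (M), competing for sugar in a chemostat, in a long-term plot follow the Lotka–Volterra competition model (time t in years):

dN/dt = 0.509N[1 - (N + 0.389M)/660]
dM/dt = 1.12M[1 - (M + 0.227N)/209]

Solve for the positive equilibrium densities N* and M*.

Setting both brackets to zero gives the nullclines N + 0.389M = 660 and 0.227N + M = 209.
Substituting M = 209 - 0.227N into the first: N(1 - 0.389·0.227) = 660 - 0.389·209.
So N* = 579/0.912 = 635, and then M* = 209 - 0.227·635 = 64.9.

N* ≈ 635, M* ≈ 64.9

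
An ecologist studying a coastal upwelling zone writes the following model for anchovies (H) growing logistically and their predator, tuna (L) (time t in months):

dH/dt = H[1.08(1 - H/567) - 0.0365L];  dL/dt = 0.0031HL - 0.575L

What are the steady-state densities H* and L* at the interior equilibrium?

H* ≈ 185, L* ≈ 19.9

From dL/dt = 0 with L > 0: 0.0031H* = 0.575, so H* = 185.
Substitute into dH/dt = 0: 1.08(1 - 185/567) = 0.0365L*.
The bracket is 0.673, giving L* = 0.727/0.0365 = 19.9.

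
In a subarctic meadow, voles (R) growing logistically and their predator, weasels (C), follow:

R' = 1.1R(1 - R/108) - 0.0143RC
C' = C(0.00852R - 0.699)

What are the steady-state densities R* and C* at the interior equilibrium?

From dC/dt = 0 with C > 0: 0.00852R* = 0.699, so R* = 82.
Substitute into dR/dt = 0: 1.1(1 - 82/108) = 0.0143C*.
The bracket is 0.24, giving C* = 0.264/0.0143 = 18.5.

R* ≈ 82, C* ≈ 18.5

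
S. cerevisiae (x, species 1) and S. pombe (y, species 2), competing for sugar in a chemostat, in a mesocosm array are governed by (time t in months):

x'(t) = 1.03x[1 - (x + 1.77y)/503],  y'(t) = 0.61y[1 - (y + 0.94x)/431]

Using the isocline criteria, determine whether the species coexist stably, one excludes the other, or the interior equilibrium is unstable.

Compare the nullcline intercepts: K1/α12 = 503/1.77 = 284 < K2 = 431; K2/α21 = 431/0.94 = 459 < K1 = 503.
Since both are reversed, neither can invade when rare; the interior point is a saddle.

unstable coexistence (outcome depends on initial conditions)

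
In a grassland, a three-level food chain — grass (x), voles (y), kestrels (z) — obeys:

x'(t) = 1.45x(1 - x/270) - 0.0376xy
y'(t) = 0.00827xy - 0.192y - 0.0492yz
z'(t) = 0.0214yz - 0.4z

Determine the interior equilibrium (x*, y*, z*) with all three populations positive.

From dz/dt = 0: 0.0214y* = 0.4, so y* = 18.7.
From dx/dt = 0: 1.45(1 - x*/270) = 0.0376·18.7, giving x* = 270·(1 - 0.485) = 139.
From dy/dt = 0: 0.00827·139 - 0.192 = 0.0492z*, so z* = 0.959/0.0492 = 19.5.

x* ≈ 139, y* ≈ 18.7, z* ≈ 19.5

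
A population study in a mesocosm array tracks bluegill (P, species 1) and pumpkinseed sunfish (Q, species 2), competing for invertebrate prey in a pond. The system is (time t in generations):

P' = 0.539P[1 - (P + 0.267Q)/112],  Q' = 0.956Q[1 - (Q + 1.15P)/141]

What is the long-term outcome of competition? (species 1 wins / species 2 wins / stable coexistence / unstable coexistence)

stable coexistence

Compare the nullcline intercepts: K1/α12 = 112/0.267 = 419 > K2 = 141; K2/α21 = 141/1.15 = 123 > K1 = 112.
Since both inequalities hold, each species can invade when rare, so the interior equilibrium is stable.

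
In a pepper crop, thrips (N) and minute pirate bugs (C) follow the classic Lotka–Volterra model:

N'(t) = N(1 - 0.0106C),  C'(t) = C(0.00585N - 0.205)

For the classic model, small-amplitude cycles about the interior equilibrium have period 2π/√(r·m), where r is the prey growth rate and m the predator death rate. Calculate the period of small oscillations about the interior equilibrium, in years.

T ≈ 13.9 years

Here r = 1 and m = 0.205, so r·m = 0.205.
ω = √0.205 = 0.453 per year, hence T = 2π/ω ≈ 13.9 years.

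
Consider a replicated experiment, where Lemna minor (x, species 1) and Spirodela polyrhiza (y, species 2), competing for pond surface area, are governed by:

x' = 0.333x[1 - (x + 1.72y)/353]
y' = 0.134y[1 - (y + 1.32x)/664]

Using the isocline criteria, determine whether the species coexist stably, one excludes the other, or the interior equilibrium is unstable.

Compare the nullcline intercepts: K1/α12 = 353/1.72 = 205 < K2 = 664; K2/α21 = 664/1.32 = 503 > K1 = 353.
Since the inequalities point opposite ways, species 2 can invade but species 1 cannot.

species 2 excludes species 1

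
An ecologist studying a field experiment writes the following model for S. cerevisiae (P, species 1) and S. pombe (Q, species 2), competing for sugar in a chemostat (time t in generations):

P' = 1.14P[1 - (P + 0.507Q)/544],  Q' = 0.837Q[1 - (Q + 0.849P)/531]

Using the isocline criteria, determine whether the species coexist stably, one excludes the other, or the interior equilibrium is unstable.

Compare the nullcline intercepts: K1/α12 = 544/0.507 = 1070 > K2 = 531; K2/α21 = 531/0.849 = 625 > K1 = 544.
Since both inequalities hold, each species can invade when rare, so the interior equilibrium is stable.

stable coexistence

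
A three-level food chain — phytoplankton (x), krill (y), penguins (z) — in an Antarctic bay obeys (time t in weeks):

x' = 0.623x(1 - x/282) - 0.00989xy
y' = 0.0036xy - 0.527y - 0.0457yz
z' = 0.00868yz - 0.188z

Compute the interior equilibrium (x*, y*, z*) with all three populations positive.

From dz/dt = 0: 0.00868y* = 0.188, so y* = 21.7.
From dx/dt = 0: 0.623(1 - x*/282) = 0.00989·21.7, giving x* = 282·(1 - 0.344) = 185.
From dy/dt = 0: 0.0036·185 - 0.527 = 0.0457z*, so z* = 0.139/0.0457 = 3.04.

x* ≈ 185, y* ≈ 21.7, z* ≈ 3.04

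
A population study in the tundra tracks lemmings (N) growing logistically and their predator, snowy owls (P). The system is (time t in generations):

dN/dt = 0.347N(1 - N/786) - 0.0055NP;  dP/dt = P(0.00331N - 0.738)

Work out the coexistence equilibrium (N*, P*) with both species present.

N* ≈ 223, P* ≈ 45.2

From dP/dt = 0 with P > 0: 0.00331N* = 0.738, so N* = 223.
Substitute into dN/dt = 0: 0.347(1 - 223/786) = 0.0055P*.
The bracket is 0.716, giving P* = 0.249/0.0055 = 45.2.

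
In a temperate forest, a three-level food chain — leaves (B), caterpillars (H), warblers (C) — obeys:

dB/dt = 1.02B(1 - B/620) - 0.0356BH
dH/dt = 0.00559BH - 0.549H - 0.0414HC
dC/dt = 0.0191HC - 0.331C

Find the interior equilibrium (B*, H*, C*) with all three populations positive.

B* ≈ 245, H* ≈ 17.3, C* ≈ 19.8

From dC/dt = 0: 0.0191H* = 0.331, so H* = 17.3.
From dB/dt = 0: 1.02(1 - B*/620) = 0.0356·17.3, giving B* = 620·(1 - 0.605) = 245.
From dH/dt = 0: 0.00559·245 - 0.549 = 0.0414C*, so C* = 0.821/0.0414 = 19.8.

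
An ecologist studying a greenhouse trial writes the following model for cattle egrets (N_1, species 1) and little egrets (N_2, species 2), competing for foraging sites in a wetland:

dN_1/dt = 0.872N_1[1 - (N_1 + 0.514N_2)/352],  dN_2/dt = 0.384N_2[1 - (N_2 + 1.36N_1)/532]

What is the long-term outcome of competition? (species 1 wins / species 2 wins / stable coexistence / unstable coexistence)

Compare the nullcline intercepts: K1/α12 = 352/0.514 = 685 > K2 = 532; K2/α21 = 532/1.36 = 391 > K1 = 352.
Since both inequalities hold, each species can invade when rare, so the interior equilibrium is stable.

stable coexistence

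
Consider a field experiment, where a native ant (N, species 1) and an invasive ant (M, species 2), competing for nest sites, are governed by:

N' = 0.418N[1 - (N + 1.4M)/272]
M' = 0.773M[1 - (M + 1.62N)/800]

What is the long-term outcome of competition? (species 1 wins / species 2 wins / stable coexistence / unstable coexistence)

species 2 excludes species 1

Compare the nullcline intercepts: K1/α12 = 272/1.4 = 194 < K2 = 800; K2/α21 = 800/1.62 = 494 > K1 = 272.
Since the inequalities point opposite ways, species 2 can invade but species 1 cannot.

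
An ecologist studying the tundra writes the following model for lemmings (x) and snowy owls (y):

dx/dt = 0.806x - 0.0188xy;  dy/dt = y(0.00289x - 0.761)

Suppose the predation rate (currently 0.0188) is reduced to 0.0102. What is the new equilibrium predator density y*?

y* ≈ 79

At the interior fixed point, setting dx/dt = 0 with x > 0 fixes y* = (prey growth rate)/(xy coefficient) — independent of the other coefficients.
With the change, y* = 0.806/0.0102 = 79; it rises from 42.9.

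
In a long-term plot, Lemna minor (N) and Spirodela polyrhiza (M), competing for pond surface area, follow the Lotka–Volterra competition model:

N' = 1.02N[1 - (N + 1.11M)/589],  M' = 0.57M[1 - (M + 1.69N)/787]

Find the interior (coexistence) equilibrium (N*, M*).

Setting both brackets to zero gives the nullclines N + 1.11M = 589 and 1.69N + M = 787.
Substituting M = 787 - 1.69N into the first: N(1 - 1.11·1.69) = 589 - 1.11·787.
So N* = -285/-0.876 = 325, and then M* = 787 - 1.69·325 = 238.

N* ≈ 325, M* ≈ 238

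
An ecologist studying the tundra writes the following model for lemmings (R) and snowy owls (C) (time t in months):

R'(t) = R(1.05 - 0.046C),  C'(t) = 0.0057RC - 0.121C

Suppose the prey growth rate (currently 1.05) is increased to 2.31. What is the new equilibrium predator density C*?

At the interior fixed point, setting dR/dt = 0 with R > 0 fixes C* = (prey growth rate)/(RC coefficient) — independent of the other coefficients.
With the change, C* = 2.31/0.046 = 50.2; it rises from 22.8.

C* ≈ 50.2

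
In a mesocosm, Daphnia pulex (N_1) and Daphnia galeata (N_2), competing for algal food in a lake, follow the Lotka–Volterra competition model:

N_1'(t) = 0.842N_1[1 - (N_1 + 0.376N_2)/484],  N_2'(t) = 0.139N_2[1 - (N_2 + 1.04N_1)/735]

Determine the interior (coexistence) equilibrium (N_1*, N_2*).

Setting both brackets to zero gives the nullclines N_1 + 0.376N_2 = 484 and 1.04N_1 + N_2 = 735.
Substituting N_2 = 735 - 1.04N_1 into the first: N_1(1 - 0.376·1.04) = 484 - 0.376·735.
So N_1* = 208/0.609 = 341, and then N_2* = 735 - 1.04·341 = 380.

N_1* ≈ 341, N_2* ≈ 380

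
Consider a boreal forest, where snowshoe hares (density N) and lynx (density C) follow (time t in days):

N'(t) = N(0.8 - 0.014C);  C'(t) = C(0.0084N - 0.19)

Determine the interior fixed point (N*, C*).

N* ≈ 22.6, C* ≈ 57.1

Set dC/dt = 0 with C > 0: 0.0084N - 0.19 = 0, so N* = 0.19/0.0084 = 22.6.
Set dN/dt = 0 with N > 0: 0.8 - 0.014C = 0, so C* = 0.8/0.014 = 57.1.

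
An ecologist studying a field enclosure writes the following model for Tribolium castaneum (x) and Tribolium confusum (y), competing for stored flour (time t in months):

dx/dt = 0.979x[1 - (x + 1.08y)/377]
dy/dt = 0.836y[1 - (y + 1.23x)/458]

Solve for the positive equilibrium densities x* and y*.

Setting both brackets to zero gives the nullclines x + 1.08y = 377 and 1.23x + y = 458.
Substituting y = 458 - 1.23x into the first: x(1 - 1.08·1.23) = 377 - 1.08·458.
So x* = -118/-0.328 = 358, and then y* = 458 - 1.23·358 = 17.4.

x* ≈ 358, y* ≈ 17.4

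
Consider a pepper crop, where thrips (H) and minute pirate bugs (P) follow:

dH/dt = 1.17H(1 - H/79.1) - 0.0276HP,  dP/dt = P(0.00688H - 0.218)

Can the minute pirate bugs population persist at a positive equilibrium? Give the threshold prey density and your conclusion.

The predator equation gives dP/dt > 0 only when H > 0.218/0.00688 = 31.7.
Without the predator, H → K = 79.1. Since 79.1 > 31.7, the predator can invade and persist.

Threshold H = 31.7; K > 31.7, so yes, the predator persists.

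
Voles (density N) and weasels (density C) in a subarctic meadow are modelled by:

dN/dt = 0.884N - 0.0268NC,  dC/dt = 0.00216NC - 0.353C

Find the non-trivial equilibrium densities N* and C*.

N* ≈ 163, C* ≈ 33

Set dC/dt = 0 with C > 0: 0.00216N - 0.353 = 0, so N* = 0.353/0.00216 = 163.
Set dN/dt = 0 with N > 0: 0.884 - 0.0268C = 0, so C* = 0.884/0.0268 = 33.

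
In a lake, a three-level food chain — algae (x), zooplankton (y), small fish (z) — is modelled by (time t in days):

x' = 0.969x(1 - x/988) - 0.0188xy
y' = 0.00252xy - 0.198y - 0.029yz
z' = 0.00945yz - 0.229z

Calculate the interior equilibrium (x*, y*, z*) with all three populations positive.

From dz/dt = 0: 0.00945y* = 0.229, so y* = 24.2.
From dx/dt = 0: 0.969(1 - x*/988) = 0.0188·24.2, giving x* = 988·(1 - 0.47) = 523.
From dy/dt = 0: 0.00252·523 - 0.198 = 0.029z*, so z* = 1.12/0.029 = 38.7.

x* ≈ 523, y* ≈ 24.2, z* ≈ 38.7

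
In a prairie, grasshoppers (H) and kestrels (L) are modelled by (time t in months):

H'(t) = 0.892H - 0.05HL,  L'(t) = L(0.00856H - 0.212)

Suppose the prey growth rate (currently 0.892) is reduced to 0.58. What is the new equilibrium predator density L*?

L* ≈ 11.6

At the interior fixed point, setting dH/dt = 0 with H > 0 fixes L* = (prey growth rate)/(HL coefficient) — independent of the other coefficients.
With the change, L* = 0.58/0.05 = 11.6; it falls from 17.8.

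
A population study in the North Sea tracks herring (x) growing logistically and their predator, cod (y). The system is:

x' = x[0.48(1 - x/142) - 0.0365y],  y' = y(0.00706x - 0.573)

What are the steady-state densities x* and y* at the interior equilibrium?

x* ≈ 81.2, y* ≈ 5.63

From dy/dt = 0 with y > 0: 0.00706x* = 0.573, so x* = 81.2.
Substitute into dx/dt = 0: 0.48(1 - 81.2/142) = 0.0365y*.
The bracket is 0.428, giving y* = 0.206/0.0365 = 5.63.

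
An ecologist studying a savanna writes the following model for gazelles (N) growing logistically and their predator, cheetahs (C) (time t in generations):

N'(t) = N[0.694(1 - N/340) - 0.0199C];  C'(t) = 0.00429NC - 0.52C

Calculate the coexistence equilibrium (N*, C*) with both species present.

From dC/dt = 0 with C > 0: 0.00429N* = 0.52, so N* = 121.
Substitute into dN/dt = 0: 0.694(1 - 121/340) = 0.0199C*.
The bracket is 0.643, giving C* = 0.447/0.0199 = 22.4.

N* ≈ 121, C* ≈ 22.4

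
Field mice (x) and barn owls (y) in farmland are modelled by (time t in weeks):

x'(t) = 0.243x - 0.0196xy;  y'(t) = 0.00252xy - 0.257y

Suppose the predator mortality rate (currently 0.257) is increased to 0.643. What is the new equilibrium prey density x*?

x* ≈ 255

At the interior fixed point, setting dy/dt = 0 with y > 0 fixes x* = (predator death rate)/(xy coefficient) — independent of the other coefficients.
With the change, x* = 0.643/0.00252 = 255; it rises from 102.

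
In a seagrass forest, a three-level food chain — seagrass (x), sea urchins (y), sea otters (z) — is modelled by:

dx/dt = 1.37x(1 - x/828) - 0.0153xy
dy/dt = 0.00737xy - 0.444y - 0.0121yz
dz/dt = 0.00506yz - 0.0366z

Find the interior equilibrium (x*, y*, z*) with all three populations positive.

x* ≈ 761, y* ≈ 7.23, z* ≈ 427

From dz/dt = 0: 0.00506y* = 0.0366, so y* = 7.23.
From dx/dt = 0: 1.37(1 - x*/828) = 0.0153·7.23, giving x* = 828·(1 - 0.0808) = 761.
From dy/dt = 0: 0.00737·761 - 0.444 = 0.0121z*, so z* = 5.17/0.0121 = 427.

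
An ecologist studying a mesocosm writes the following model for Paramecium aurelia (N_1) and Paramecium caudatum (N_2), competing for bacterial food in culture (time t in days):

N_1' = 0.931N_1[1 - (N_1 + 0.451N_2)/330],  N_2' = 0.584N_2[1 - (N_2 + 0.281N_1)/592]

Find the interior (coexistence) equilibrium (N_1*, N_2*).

N_1* ≈ 72.2, N_2* ≈ 572

Setting both brackets to zero gives the nullclines N_1 + 0.451N_2 = 330 and 0.281N_1 + N_2 = 592.
Substituting N_2 = 592 - 0.281N_1 into the first: N_1(1 - 0.451·0.281) = 330 - 0.451·592.
So N_1* = 63/0.873 = 72.2, and then N_2* = 592 - 0.281·72.2 = 572.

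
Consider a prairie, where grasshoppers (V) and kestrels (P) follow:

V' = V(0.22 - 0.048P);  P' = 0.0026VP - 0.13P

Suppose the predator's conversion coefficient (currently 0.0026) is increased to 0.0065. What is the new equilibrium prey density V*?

At the interior fixed point, setting dP/dt = 0 with P > 0 fixes V* = (predator death rate)/(VP coefficient) — independent of the other coefficients.
With the change, V* = 0.13/0.0065 = 20; it falls from 50.

V* ≈ 20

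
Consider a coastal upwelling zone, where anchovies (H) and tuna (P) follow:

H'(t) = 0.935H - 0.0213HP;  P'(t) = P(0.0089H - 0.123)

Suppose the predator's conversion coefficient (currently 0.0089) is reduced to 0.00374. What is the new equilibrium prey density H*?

H* ≈ 32.9

At the interior fixed point, setting dP/dt = 0 with P > 0 fixes H* = (predator death rate)/(HP coefficient) — independent of the other coefficients.
With the change, H* = 0.123/0.00374 = 32.9; it rises from 13.8.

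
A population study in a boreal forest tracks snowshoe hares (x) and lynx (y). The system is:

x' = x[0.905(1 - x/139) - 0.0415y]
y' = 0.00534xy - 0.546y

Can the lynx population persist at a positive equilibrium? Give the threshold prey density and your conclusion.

The predator equation gives dy/dt > 0 only when x > 0.546/0.00534 = 102.
Without the predator, x → K = 139. Since 139 > 102, the predator can invade and persist.

Threshold x = 102; K > 102, so yes, the predator persists.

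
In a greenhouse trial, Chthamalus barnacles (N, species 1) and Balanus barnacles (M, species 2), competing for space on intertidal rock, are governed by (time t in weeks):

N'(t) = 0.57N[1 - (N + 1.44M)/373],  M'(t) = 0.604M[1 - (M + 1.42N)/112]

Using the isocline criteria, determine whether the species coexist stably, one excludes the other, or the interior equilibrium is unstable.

species 1 excludes species 2

Compare the nullcline intercepts: K1/α12 = 373/1.44 = 259 > K2 = 112; K2/α21 = 112/1.42 = 78.9 < K1 = 373.
Since the inequalities point opposite ways, species 1 can invade but species 2 cannot.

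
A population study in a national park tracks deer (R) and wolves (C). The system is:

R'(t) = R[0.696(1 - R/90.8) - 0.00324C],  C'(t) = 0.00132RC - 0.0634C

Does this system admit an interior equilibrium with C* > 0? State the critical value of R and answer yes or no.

The predator equation gives dC/dt > 0 only when R > 0.0634/0.00132 = 48.
Without the predator, R → K = 90.8. Since 90.8 > 48, the predator can invade and persist.

Threshold R = 48; K > 48, so yes, the predator persists.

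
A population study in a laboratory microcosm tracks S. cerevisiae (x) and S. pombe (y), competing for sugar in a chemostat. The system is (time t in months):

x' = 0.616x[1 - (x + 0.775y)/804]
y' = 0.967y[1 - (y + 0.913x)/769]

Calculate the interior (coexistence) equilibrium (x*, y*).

x* ≈ 711, y* ≈ 120

Setting both brackets to zero gives the nullclines x + 0.775y = 804 and 0.913x + y = 769.
Substituting y = 769 - 0.913x into the first: x(1 - 0.775·0.913) = 804 - 0.775·769.
So x* = 208/0.292 = 711, and then y* = 769 - 0.913·711 = 120.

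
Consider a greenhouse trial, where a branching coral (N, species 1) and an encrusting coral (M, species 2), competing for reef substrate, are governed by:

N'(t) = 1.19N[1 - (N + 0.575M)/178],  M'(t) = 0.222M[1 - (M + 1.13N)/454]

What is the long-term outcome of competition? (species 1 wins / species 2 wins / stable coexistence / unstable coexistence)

Compare the nullcline intercepts: K1/α12 = 178/0.575 = 310 < K2 = 454; K2/α21 = 454/1.13 = 402 > K1 = 178.
Since the inequalities point opposite ways, species 2 can invade but species 1 cannot.

species 2 excludes species 1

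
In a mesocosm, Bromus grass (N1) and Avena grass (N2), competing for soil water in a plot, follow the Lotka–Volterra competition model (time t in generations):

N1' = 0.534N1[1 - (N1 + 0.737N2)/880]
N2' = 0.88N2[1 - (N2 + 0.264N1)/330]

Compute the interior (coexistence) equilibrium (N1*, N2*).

Setting both brackets to zero gives the nullclines N1 + 0.737N2 = 880 and 0.264N1 + N2 = 330.
Substituting N2 = 330 - 0.264N1 into the first: N1(1 - 0.737·0.264) = 880 - 0.737·330.
So N1* = 637/0.805 = 791, and then N2* = 330 - 0.264·791 = 121.

N1* ≈ 791, N2* ≈ 121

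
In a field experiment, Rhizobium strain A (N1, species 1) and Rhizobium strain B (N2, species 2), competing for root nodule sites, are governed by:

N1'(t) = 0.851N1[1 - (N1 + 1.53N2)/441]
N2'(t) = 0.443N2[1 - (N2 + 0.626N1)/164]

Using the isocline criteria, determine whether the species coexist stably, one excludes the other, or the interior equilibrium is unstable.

species 1 excludes species 2

Compare the nullcline intercepts: K1/α12 = 441/1.53 = 288 > K2 = 164; K2/α21 = 164/0.626 = 262 < K1 = 441.
Since the inequalities point opposite ways, species 1 can invade but species 2 cannot.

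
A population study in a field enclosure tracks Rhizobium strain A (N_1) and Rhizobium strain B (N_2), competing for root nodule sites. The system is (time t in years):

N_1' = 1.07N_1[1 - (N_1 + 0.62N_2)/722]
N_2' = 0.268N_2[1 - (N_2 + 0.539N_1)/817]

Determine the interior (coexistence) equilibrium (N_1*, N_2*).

Setting both brackets to zero gives the nullclines N_1 + 0.62N_2 = 722 and 0.539N_1 + N_2 = 817.
Substituting N_2 = 817 - 0.539N_1 into the first: N_1(1 - 0.62·0.539) = 722 - 0.62·817.
So N_1* = 215/0.666 = 324, and then N_2* = 817 - 0.539·324 = 643.

N_1* ≈ 324, N_2* ≈ 643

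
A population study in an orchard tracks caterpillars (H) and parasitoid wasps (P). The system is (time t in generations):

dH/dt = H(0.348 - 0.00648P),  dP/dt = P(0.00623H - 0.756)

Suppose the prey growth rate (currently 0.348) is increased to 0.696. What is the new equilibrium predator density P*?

At the interior fixed point, setting dH/dt = 0 with H > 0 fixes P* = (prey growth rate)/(HP coefficient) — independent of the other coefficients.
With the change, P* = 0.696/0.00648 = 107; it rises from 53.7.

P* ≈ 107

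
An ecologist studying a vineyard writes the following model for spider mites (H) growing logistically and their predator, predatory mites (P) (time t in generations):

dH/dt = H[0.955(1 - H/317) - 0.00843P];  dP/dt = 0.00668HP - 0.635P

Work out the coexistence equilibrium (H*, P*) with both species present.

From dP/dt = 0 with P > 0: 0.00668H* = 0.635, so H* = 95.1.
Substitute into dH/dt = 0: 0.955(1 - 95.1/317) = 0.00843P*.
The bracket is 0.7, giving P* = 0.669/0.00843 = 79.3.

H* ≈ 95.1, P* ≈ 79.3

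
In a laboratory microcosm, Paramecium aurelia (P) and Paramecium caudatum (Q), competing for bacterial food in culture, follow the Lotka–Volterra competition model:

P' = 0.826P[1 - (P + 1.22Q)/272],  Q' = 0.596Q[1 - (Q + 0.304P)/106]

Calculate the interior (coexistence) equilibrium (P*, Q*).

Setting both brackets to zero gives the nullclines P + 1.22Q = 272 and 0.304P + Q = 106.
Substituting Q = 106 - 0.304P into the first: P(1 - 1.22·0.304) = 272 - 1.22·106.
So P* = 143/0.629 = 227, and then Q* = 106 - 0.304·227 = 37.1.

P* ≈ 227, Q* ≈ 37.1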